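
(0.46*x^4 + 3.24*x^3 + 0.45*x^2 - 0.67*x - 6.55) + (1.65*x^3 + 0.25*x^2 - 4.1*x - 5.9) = 0.46*x^4 + 4.89*x^3 + 0.7*x^2 - 4.77*x - 12.45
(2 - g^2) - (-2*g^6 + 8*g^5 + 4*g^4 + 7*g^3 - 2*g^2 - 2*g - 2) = 2*g^6 - 8*g^5 - 4*g^4 - 7*g^3 + g^2 + 2*g + 4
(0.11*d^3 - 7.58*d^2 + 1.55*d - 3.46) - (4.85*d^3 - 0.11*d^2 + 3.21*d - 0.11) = -4.74*d^3 - 7.47*d^2 - 1.66*d - 3.35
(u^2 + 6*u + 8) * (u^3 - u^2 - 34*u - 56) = u^5 + 5*u^4 - 32*u^3 - 268*u^2 - 608*u - 448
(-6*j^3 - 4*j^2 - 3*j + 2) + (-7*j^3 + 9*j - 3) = -13*j^3 - 4*j^2 + 6*j - 1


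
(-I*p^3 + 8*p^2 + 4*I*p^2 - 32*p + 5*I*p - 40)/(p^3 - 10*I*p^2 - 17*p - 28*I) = (-I*p^3 + 4*p^2*(2 + I) + p*(-32 + 5*I) - 40)/(p^3 - 10*I*p^2 - 17*p - 28*I)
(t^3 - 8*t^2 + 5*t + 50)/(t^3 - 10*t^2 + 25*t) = (t + 2)/t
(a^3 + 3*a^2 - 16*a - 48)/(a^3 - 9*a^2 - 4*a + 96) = (a + 4)/(a - 8)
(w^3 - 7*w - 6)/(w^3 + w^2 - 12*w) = (w^2 + 3*w + 2)/(w*(w + 4))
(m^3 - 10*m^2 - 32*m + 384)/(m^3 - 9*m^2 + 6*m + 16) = (m^2 - 2*m - 48)/(m^2 - m - 2)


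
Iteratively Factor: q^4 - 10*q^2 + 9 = (q - 3)*(q^3 + 3*q^2 - q - 3) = (q - 3)*(q - 1)*(q^2 + 4*q + 3) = (q - 3)*(q - 1)*(q + 3)*(q + 1)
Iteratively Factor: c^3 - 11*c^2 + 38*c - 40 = (c - 4)*(c^2 - 7*c + 10) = (c - 4)*(c - 2)*(c - 5)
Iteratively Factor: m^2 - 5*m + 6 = (m - 2)*(m - 3)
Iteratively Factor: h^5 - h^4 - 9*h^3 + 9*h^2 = (h - 1)*(h^4 - 9*h^2) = (h - 3)*(h - 1)*(h^3 + 3*h^2) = h*(h - 3)*(h - 1)*(h^2 + 3*h) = h*(h - 3)*(h - 1)*(h + 3)*(h)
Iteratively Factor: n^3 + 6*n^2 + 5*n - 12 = (n + 3)*(n^2 + 3*n - 4) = (n + 3)*(n + 4)*(n - 1)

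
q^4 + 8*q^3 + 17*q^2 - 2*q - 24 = (q - 1)*(q + 2)*(q + 3)*(q + 4)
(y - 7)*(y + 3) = y^2 - 4*y - 21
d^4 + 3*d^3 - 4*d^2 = d^2*(d - 1)*(d + 4)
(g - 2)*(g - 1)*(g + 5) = g^3 + 2*g^2 - 13*g + 10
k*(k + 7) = k^2 + 7*k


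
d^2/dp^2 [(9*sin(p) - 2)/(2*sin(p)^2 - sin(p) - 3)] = (-36*sin(p)^4 + 50*sin(p)^3 - 314*sin(p)^2 + 343*sin(p) - 82)/((sin(p) + 1)^2*(2*sin(p) - 3)^3)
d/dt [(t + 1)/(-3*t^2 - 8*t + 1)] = 3*(t^2 + 2*t + 3)/(9*t^4 + 48*t^3 + 58*t^2 - 16*t + 1)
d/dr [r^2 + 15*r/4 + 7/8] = 2*r + 15/4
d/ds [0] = 0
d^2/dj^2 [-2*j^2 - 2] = -4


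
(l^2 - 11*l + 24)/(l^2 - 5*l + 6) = (l - 8)/(l - 2)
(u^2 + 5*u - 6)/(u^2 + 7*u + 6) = (u - 1)/(u + 1)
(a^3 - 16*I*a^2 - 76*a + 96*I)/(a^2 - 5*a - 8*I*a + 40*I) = (a^2 - 8*I*a - 12)/(a - 5)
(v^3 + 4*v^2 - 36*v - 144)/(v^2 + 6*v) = v - 2 - 24/v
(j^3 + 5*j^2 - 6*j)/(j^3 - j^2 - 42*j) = (j - 1)/(j - 7)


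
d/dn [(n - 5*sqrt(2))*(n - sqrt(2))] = 2*n - 6*sqrt(2)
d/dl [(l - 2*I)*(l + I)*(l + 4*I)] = 3*l^2 + 6*I*l + 6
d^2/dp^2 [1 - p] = 0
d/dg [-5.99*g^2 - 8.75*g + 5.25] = -11.98*g - 8.75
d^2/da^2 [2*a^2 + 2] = 4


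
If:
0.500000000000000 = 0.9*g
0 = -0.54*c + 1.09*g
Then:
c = 1.12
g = 0.56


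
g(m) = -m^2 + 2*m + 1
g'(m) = 2 - 2*m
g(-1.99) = -6.94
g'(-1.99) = 5.98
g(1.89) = 1.21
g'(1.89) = -1.78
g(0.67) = 1.89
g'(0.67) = 0.66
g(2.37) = 0.12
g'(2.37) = -2.74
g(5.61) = -19.25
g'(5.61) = -9.22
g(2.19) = 0.58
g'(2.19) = -2.38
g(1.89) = 1.21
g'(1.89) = -1.78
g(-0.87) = -1.50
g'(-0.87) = 3.74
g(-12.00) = -167.00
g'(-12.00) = 26.00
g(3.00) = -2.00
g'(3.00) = -4.00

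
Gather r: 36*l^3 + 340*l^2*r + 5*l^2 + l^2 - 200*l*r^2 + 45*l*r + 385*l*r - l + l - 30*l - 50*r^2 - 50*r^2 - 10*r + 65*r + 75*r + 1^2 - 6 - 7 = 36*l^3 + 6*l^2 - 30*l + r^2*(-200*l - 100) + r*(340*l^2 + 430*l + 130) - 12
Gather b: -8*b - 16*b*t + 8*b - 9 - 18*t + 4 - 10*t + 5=-16*b*t - 28*t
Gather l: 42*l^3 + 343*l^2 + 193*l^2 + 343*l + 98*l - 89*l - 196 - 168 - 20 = 42*l^3 + 536*l^2 + 352*l - 384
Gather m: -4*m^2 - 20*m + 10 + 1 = -4*m^2 - 20*m + 11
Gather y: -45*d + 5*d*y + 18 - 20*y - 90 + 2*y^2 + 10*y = -45*d + 2*y^2 + y*(5*d - 10) - 72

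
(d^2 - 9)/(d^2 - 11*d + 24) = (d + 3)/(d - 8)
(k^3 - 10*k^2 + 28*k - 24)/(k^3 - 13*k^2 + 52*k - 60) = (k - 2)/(k - 5)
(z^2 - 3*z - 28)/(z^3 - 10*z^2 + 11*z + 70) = (z + 4)/(z^2 - 3*z - 10)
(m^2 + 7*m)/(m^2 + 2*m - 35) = m/(m - 5)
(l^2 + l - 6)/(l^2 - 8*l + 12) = (l + 3)/(l - 6)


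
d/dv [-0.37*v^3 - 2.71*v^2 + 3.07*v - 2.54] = -1.11*v^2 - 5.42*v + 3.07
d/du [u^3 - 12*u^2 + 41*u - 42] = 3*u^2 - 24*u + 41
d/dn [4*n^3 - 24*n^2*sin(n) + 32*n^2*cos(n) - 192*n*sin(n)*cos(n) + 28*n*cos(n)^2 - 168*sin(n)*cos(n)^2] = -32*n^2*sin(n) - 24*n^2*cos(n) + 12*n^2 - 48*n*sin(n) - 28*n*sin(2*n) + 64*n*cos(n) - 192*n*cos(2*n) - 96*sin(2*n) - 42*cos(n) + 14*cos(2*n) - 126*cos(3*n) + 14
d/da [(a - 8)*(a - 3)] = 2*a - 11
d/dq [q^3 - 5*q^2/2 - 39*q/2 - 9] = 3*q^2 - 5*q - 39/2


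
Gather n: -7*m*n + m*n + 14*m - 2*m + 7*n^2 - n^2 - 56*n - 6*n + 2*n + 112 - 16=12*m + 6*n^2 + n*(-6*m - 60) + 96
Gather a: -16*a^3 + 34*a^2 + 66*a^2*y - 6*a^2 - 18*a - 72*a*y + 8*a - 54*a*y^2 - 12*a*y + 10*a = -16*a^3 + a^2*(66*y + 28) + a*(-54*y^2 - 84*y)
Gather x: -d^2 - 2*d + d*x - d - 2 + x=-d^2 - 3*d + x*(d + 1) - 2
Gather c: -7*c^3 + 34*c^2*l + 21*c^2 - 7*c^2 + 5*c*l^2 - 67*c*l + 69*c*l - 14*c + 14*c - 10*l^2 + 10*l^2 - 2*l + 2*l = -7*c^3 + c^2*(34*l + 14) + c*(5*l^2 + 2*l)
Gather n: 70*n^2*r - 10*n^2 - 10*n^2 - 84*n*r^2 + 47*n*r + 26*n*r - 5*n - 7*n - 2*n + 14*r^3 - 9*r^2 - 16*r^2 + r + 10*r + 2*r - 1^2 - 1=n^2*(70*r - 20) + n*(-84*r^2 + 73*r - 14) + 14*r^3 - 25*r^2 + 13*r - 2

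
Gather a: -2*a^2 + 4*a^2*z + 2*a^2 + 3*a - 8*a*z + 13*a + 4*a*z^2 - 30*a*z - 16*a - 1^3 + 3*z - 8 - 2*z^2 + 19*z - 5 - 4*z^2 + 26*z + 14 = 4*a^2*z + a*(4*z^2 - 38*z) - 6*z^2 + 48*z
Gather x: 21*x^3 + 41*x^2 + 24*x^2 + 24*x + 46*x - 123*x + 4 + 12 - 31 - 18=21*x^3 + 65*x^2 - 53*x - 33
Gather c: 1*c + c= 2*c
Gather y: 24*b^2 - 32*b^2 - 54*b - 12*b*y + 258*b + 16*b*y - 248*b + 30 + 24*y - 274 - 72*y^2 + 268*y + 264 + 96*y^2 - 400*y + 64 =-8*b^2 - 44*b + 24*y^2 + y*(4*b - 108) + 84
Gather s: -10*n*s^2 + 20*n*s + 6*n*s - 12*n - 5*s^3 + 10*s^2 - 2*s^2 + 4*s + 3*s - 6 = -12*n - 5*s^3 + s^2*(8 - 10*n) + s*(26*n + 7) - 6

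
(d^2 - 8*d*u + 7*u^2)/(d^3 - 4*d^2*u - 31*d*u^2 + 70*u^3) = (-d + u)/(-d^2 - 3*d*u + 10*u^2)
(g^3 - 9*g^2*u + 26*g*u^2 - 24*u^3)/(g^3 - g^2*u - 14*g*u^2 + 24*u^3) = (g - 4*u)/(g + 4*u)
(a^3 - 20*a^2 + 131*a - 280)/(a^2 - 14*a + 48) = (a^2 - 12*a + 35)/(a - 6)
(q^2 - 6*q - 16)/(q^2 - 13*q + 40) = (q + 2)/(q - 5)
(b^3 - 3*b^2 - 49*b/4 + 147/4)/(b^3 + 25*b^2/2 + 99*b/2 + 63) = (2*b^2 - 13*b + 21)/(2*(b^2 + 9*b + 18))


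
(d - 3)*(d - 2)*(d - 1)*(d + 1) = d^4 - 5*d^3 + 5*d^2 + 5*d - 6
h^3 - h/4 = h*(h - 1/2)*(h + 1/2)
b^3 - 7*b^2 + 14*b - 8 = (b - 4)*(b - 2)*(b - 1)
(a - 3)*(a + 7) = a^2 + 4*a - 21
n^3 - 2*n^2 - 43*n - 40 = (n - 8)*(n + 1)*(n + 5)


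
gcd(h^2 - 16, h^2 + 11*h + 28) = h + 4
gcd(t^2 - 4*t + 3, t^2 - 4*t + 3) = t^2 - 4*t + 3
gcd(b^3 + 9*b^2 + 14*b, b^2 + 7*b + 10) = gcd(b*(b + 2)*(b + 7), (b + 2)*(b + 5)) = b + 2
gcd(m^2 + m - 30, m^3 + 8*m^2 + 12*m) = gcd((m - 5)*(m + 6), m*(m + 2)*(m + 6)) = m + 6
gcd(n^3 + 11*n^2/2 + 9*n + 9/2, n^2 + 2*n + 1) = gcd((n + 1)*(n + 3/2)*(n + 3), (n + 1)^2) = n + 1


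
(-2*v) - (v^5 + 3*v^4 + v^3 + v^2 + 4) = -v^5 - 3*v^4 - v^3 - v^2 - 2*v - 4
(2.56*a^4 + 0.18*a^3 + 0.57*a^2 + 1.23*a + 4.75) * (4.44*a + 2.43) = 11.3664*a^5 + 7.02*a^4 + 2.9682*a^3 + 6.8463*a^2 + 24.0789*a + 11.5425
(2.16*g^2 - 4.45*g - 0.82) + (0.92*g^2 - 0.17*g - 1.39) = 3.08*g^2 - 4.62*g - 2.21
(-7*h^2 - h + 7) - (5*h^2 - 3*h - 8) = -12*h^2 + 2*h + 15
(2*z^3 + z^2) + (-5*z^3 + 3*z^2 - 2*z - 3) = -3*z^3 + 4*z^2 - 2*z - 3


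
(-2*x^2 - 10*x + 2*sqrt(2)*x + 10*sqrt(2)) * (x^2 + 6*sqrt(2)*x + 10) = -2*x^4 - 10*sqrt(2)*x^3 - 10*x^3 - 50*sqrt(2)*x^2 + 4*x^2 + 20*x + 20*sqrt(2)*x + 100*sqrt(2)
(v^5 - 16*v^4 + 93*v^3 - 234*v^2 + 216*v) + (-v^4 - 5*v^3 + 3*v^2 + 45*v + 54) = v^5 - 17*v^4 + 88*v^3 - 231*v^2 + 261*v + 54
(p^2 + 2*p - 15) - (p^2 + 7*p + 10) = -5*p - 25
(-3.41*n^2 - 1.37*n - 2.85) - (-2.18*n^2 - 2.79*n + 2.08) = -1.23*n^2 + 1.42*n - 4.93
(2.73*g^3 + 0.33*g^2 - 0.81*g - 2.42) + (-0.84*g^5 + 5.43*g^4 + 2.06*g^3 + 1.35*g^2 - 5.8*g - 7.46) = -0.84*g^5 + 5.43*g^4 + 4.79*g^3 + 1.68*g^2 - 6.61*g - 9.88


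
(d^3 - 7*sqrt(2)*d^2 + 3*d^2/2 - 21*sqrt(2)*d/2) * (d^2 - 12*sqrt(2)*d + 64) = d^5 - 19*sqrt(2)*d^4 + 3*d^4/2 - 57*sqrt(2)*d^3/2 + 232*d^3 - 448*sqrt(2)*d^2 + 348*d^2 - 672*sqrt(2)*d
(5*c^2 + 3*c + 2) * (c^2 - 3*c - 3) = 5*c^4 - 12*c^3 - 22*c^2 - 15*c - 6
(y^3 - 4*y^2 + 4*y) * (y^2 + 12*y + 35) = y^5 + 8*y^4 - 9*y^3 - 92*y^2 + 140*y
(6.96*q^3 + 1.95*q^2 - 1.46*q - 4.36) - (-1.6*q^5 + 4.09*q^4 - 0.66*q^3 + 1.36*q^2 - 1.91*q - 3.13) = 1.6*q^5 - 4.09*q^4 + 7.62*q^3 + 0.59*q^2 + 0.45*q - 1.23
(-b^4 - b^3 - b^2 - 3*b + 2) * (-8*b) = 8*b^5 + 8*b^4 + 8*b^3 + 24*b^2 - 16*b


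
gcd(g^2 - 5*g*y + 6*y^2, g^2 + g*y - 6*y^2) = -g + 2*y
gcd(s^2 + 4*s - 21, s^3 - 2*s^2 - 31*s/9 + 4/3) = s - 3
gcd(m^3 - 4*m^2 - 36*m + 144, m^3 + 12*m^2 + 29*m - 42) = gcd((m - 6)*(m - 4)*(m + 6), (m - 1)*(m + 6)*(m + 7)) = m + 6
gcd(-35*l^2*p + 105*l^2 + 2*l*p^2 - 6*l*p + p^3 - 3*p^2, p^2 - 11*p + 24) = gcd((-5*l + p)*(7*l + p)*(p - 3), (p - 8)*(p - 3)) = p - 3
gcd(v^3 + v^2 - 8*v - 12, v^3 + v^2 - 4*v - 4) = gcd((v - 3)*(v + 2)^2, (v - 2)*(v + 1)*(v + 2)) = v + 2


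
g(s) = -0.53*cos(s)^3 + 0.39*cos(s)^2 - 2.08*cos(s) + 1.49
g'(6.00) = -0.78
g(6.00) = -0.62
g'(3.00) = 0.62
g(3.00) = 4.45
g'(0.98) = 1.78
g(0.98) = 0.36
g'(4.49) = -2.27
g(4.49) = 1.97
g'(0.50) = 1.26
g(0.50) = -0.39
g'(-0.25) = -0.70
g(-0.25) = -0.64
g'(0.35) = 0.94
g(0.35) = -0.56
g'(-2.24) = -2.49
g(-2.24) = 3.06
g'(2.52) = 2.19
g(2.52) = 3.72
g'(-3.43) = 1.22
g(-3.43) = 4.31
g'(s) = 1.59*sin(s)*cos(s)^2 - 0.78*sin(s)*cos(s) + 2.08*sin(s)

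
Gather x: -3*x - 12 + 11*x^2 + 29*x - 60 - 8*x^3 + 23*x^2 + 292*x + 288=-8*x^3 + 34*x^2 + 318*x + 216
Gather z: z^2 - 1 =z^2 - 1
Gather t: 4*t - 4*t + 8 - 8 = 0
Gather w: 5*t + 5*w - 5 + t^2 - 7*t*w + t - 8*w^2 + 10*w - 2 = t^2 + 6*t - 8*w^2 + w*(15 - 7*t) - 7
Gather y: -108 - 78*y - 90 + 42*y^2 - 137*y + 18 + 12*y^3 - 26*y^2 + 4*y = 12*y^3 + 16*y^2 - 211*y - 180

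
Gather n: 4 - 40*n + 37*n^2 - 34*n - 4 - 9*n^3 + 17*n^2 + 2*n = -9*n^3 + 54*n^2 - 72*n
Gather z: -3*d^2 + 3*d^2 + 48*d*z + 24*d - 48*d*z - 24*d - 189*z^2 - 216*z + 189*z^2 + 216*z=0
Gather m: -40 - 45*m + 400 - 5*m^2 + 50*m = -5*m^2 + 5*m + 360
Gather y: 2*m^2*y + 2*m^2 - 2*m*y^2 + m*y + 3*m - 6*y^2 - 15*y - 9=2*m^2 + 3*m + y^2*(-2*m - 6) + y*(2*m^2 + m - 15) - 9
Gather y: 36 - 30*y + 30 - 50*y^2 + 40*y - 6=-50*y^2 + 10*y + 60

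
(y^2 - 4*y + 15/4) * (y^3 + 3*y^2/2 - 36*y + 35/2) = y^5 - 5*y^4/2 - 153*y^3/4 + 1337*y^2/8 - 205*y + 525/8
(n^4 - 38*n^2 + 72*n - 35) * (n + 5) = n^5 + 5*n^4 - 38*n^3 - 118*n^2 + 325*n - 175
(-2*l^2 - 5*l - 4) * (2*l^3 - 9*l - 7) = -4*l^5 - 10*l^4 + 10*l^3 + 59*l^2 + 71*l + 28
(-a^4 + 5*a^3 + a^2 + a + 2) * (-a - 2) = a^5 - 3*a^4 - 11*a^3 - 3*a^2 - 4*a - 4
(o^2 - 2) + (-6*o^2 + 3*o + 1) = -5*o^2 + 3*o - 1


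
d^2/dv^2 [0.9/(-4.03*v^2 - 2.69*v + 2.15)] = (29.23362*v^2 + 19.51326*v - 0.9*(8.06*v + 2.69)*(16.12*v + 5.38) - 15.5961)/(4.03*v^2 + 2.69*v - 2.15)^3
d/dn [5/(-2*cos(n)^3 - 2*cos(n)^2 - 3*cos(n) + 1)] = 20*(6*sin(n)^2 - 4*cos(n) - 9)*sin(n)/(9*cos(n) + 2*cos(2*n) + cos(3*n))^2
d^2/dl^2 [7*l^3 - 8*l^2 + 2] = 42*l - 16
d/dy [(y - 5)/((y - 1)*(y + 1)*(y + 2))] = (-2*y^3 + 13*y^2 + 20*y - 7)/(y^6 + 4*y^5 + 2*y^4 - 8*y^3 - 7*y^2 + 4*y + 4)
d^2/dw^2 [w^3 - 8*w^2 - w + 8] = 6*w - 16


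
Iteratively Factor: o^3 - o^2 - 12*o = (o + 3)*(o^2 - 4*o) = o*(o + 3)*(o - 4)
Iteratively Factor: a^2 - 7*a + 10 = (a - 2)*(a - 5)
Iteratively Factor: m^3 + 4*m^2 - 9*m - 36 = (m - 3)*(m^2 + 7*m + 12) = (m - 3)*(m + 3)*(m + 4)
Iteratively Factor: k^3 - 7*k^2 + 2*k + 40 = (k - 5)*(k^2 - 2*k - 8) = (k - 5)*(k - 4)*(k + 2)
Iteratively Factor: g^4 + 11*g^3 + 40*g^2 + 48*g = (g + 3)*(g^3 + 8*g^2 + 16*g) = g*(g + 3)*(g^2 + 8*g + 16) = g*(g + 3)*(g + 4)*(g + 4)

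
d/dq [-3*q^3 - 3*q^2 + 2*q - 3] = -9*q^2 - 6*q + 2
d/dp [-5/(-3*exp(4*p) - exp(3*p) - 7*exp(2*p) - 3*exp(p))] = 5*(-12*exp(3*p) - 3*exp(2*p) - 14*exp(p) - 3)*exp(-p)/(3*exp(3*p) + exp(2*p) + 7*exp(p) + 3)^2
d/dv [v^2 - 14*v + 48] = 2*v - 14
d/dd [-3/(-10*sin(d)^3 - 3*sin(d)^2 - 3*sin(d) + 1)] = 9*(-2*sin(d) + 5*cos(2*d) - 6)*cos(d)/(10*sin(d)^3 + 3*sin(d)^2 + 3*sin(d) - 1)^2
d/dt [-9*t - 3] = -9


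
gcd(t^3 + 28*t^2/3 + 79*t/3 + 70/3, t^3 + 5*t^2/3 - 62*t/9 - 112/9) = t^2 + 13*t/3 + 14/3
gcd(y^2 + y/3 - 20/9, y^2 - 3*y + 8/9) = 1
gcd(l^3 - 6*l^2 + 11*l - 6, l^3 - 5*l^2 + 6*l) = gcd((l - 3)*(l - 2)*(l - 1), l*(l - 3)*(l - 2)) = l^2 - 5*l + 6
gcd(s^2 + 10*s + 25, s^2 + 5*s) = s + 5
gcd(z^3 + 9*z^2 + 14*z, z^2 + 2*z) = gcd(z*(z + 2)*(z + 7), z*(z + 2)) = z^2 + 2*z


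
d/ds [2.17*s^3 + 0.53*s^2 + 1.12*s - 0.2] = 6.51*s^2 + 1.06*s + 1.12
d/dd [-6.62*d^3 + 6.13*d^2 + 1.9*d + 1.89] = -19.86*d^2 + 12.26*d + 1.9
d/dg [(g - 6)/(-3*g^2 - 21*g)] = (g^2 - 12*g - 42)/(3*g^2*(g^2 + 14*g + 49))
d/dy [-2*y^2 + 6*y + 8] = 6 - 4*y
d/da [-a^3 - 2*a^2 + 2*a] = -3*a^2 - 4*a + 2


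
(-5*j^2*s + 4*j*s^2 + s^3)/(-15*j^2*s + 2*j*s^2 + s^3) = (-j + s)/(-3*j + s)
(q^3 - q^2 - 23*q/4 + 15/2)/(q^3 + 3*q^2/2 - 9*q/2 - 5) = (q - 3/2)/(q + 1)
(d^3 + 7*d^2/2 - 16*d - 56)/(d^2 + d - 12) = (d^2 - d/2 - 14)/(d - 3)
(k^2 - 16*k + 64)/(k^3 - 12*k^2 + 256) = 1/(k + 4)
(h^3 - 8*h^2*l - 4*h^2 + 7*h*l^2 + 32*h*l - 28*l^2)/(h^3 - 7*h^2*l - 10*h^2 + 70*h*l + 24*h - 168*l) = (h - l)/(h - 6)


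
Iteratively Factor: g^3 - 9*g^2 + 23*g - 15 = (g - 5)*(g^2 - 4*g + 3) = (g - 5)*(g - 3)*(g - 1)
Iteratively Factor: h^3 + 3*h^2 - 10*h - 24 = (h + 2)*(h^2 + h - 12) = (h + 2)*(h + 4)*(h - 3)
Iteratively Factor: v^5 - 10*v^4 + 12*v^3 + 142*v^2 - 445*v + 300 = (v + 4)*(v^4 - 14*v^3 + 68*v^2 - 130*v + 75) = (v - 3)*(v + 4)*(v^3 - 11*v^2 + 35*v - 25) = (v - 3)*(v - 1)*(v + 4)*(v^2 - 10*v + 25) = (v - 5)*(v - 3)*(v - 1)*(v + 4)*(v - 5)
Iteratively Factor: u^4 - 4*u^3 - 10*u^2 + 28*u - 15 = (u + 3)*(u^3 - 7*u^2 + 11*u - 5) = (u - 5)*(u + 3)*(u^2 - 2*u + 1) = (u - 5)*(u - 1)*(u + 3)*(u - 1)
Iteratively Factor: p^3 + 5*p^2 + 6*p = (p + 3)*(p^2 + 2*p) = p*(p + 3)*(p + 2)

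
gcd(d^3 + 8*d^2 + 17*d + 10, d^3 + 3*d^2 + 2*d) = d^2 + 3*d + 2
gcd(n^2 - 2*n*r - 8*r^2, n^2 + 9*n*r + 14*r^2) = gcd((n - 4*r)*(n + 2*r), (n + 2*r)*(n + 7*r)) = n + 2*r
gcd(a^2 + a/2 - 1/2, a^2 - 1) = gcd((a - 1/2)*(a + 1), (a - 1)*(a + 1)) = a + 1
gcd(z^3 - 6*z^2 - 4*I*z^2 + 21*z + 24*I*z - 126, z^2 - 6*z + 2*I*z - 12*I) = z - 6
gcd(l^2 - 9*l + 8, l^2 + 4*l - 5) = l - 1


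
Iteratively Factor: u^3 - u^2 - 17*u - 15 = (u - 5)*(u^2 + 4*u + 3) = (u - 5)*(u + 1)*(u + 3)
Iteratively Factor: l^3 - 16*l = (l + 4)*(l^2 - 4*l) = l*(l + 4)*(l - 4)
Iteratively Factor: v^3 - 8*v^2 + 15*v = (v)*(v^2 - 8*v + 15) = v*(v - 5)*(v - 3)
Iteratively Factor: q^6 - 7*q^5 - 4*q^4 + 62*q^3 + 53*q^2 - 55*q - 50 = (q - 5)*(q^5 - 2*q^4 - 14*q^3 - 8*q^2 + 13*q + 10) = (q - 5)*(q + 1)*(q^4 - 3*q^3 - 11*q^2 + 3*q + 10) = (q - 5)*(q - 1)*(q + 1)*(q^3 - 2*q^2 - 13*q - 10) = (q - 5)^2*(q - 1)*(q + 1)*(q^2 + 3*q + 2) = (q - 5)^2*(q - 1)*(q + 1)^2*(q + 2)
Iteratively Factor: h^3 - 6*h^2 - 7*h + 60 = (h + 3)*(h^2 - 9*h + 20) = (h - 5)*(h + 3)*(h - 4)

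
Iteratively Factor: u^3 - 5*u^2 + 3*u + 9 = (u - 3)*(u^2 - 2*u - 3) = (u - 3)^2*(u + 1)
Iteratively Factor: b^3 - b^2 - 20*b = (b - 5)*(b^2 + 4*b) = (b - 5)*(b + 4)*(b)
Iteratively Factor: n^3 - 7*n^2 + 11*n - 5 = (n - 5)*(n^2 - 2*n + 1) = (n - 5)*(n - 1)*(n - 1)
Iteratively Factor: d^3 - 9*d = (d - 3)*(d^2 + 3*d) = d*(d - 3)*(d + 3)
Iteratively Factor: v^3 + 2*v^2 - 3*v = (v - 1)*(v^2 + 3*v) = v*(v - 1)*(v + 3)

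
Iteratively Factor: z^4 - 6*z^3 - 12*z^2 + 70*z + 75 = (z + 3)*(z^3 - 9*z^2 + 15*z + 25) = (z - 5)*(z + 3)*(z^2 - 4*z - 5) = (z - 5)*(z + 1)*(z + 3)*(z - 5)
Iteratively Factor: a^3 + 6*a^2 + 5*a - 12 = (a - 1)*(a^2 + 7*a + 12) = (a - 1)*(a + 3)*(a + 4)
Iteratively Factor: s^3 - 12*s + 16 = (s - 2)*(s^2 + 2*s - 8) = (s - 2)^2*(s + 4)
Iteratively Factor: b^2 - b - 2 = (b - 2)*(b + 1)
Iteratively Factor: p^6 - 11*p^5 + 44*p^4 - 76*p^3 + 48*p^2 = (p - 3)*(p^5 - 8*p^4 + 20*p^3 - 16*p^2) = (p - 3)*(p - 2)*(p^4 - 6*p^3 + 8*p^2) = p*(p - 3)*(p - 2)*(p^3 - 6*p^2 + 8*p) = p*(p - 4)*(p - 3)*(p - 2)*(p^2 - 2*p) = p^2*(p - 4)*(p - 3)*(p - 2)*(p - 2)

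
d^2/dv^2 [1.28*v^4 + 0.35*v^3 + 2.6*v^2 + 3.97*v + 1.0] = 15.36*v^2 + 2.1*v + 5.2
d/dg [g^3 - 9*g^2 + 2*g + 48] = 3*g^2 - 18*g + 2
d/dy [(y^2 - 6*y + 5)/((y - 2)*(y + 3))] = (7*y^2 - 22*y + 31)/(y^4 + 2*y^3 - 11*y^2 - 12*y + 36)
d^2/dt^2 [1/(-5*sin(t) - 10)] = (sin(t)^2 - 2*sin(t) - 2)/(5*(sin(t) + 2)^3)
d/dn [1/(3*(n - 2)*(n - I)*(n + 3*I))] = (-(n - 2)*(n - I) - (n - 2)*(n + 3*I) - (n - I)*(n + 3*I))/(3*(n - 2)^2*(n - I)^2*(n + 3*I)^2)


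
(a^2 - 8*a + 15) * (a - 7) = a^3 - 15*a^2 + 71*a - 105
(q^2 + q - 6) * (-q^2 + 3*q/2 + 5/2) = -q^4 + q^3/2 + 10*q^2 - 13*q/2 - 15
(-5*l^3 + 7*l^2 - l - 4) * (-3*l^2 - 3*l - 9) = 15*l^5 - 6*l^4 + 27*l^3 - 48*l^2 + 21*l + 36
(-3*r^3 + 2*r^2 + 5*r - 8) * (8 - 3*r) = 9*r^4 - 30*r^3 + r^2 + 64*r - 64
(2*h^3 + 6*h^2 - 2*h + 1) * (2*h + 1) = 4*h^4 + 14*h^3 + 2*h^2 + 1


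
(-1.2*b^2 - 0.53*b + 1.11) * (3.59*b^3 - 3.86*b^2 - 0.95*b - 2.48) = -4.308*b^5 + 2.7293*b^4 + 7.1707*b^3 - 0.8051*b^2 + 0.2599*b - 2.7528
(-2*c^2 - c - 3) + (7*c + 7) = -2*c^2 + 6*c + 4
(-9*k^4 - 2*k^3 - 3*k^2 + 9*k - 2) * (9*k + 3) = -81*k^5 - 45*k^4 - 33*k^3 + 72*k^2 + 9*k - 6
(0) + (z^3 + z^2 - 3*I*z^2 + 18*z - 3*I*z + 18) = z^3 + z^2 - 3*I*z^2 + 18*z - 3*I*z + 18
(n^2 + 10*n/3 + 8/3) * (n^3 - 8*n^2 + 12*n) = n^5 - 14*n^4/3 - 12*n^3 + 56*n^2/3 + 32*n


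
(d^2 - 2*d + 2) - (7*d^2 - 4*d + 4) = -6*d^2 + 2*d - 2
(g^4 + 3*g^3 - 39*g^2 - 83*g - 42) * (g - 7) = g^5 - 4*g^4 - 60*g^3 + 190*g^2 + 539*g + 294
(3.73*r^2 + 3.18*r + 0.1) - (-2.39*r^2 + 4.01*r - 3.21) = 6.12*r^2 - 0.83*r + 3.31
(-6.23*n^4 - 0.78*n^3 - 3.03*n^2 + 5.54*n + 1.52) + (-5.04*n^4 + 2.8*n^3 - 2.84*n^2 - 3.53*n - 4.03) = -11.27*n^4 + 2.02*n^3 - 5.87*n^2 + 2.01*n - 2.51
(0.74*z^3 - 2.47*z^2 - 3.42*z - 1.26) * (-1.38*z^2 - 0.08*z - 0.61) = -1.0212*z^5 + 3.3494*z^4 + 4.4658*z^3 + 3.5191*z^2 + 2.187*z + 0.7686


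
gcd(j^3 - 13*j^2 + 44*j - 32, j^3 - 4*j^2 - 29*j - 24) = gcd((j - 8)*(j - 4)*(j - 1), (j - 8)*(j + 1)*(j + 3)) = j - 8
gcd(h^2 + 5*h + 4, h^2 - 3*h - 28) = h + 4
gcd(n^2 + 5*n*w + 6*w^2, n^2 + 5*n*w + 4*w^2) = 1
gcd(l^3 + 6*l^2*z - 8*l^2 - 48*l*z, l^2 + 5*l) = l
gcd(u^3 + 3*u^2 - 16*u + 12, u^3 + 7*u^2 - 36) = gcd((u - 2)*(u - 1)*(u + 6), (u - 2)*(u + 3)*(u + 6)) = u^2 + 4*u - 12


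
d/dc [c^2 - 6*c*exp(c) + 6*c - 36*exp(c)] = -6*c*exp(c) + 2*c - 42*exp(c) + 6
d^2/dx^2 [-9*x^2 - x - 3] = -18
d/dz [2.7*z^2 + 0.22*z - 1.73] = 5.4*z + 0.22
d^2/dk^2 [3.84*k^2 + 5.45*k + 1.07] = 7.68000000000000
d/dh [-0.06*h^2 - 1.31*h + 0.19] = -0.12*h - 1.31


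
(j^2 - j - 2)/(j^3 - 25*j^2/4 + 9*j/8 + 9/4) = 8*(j^2 - j - 2)/(8*j^3 - 50*j^2 + 9*j + 18)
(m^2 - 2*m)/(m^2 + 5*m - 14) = m/(m + 7)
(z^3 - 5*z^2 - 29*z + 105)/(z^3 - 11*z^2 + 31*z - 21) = (z + 5)/(z - 1)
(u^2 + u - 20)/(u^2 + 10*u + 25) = (u - 4)/(u + 5)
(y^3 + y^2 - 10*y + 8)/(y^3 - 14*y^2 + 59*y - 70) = (y^2 + 3*y - 4)/(y^2 - 12*y + 35)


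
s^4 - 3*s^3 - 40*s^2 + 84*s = s*(s - 7)*(s - 2)*(s + 6)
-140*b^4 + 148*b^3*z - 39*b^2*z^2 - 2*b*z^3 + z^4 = (-5*b + z)*(-2*b + z)^2*(7*b + z)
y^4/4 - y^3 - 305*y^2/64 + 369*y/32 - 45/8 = (y/4 + 1)*(y - 6)*(y - 5/4)*(y - 3/4)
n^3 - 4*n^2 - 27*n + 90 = (n - 6)*(n - 3)*(n + 5)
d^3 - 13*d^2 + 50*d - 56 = (d - 7)*(d - 4)*(d - 2)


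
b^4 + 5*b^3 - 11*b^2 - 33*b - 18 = (b - 3)*(b + 1)^2*(b + 6)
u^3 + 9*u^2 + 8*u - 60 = (u - 2)*(u + 5)*(u + 6)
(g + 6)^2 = g^2 + 12*g + 36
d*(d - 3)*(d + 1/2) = d^3 - 5*d^2/2 - 3*d/2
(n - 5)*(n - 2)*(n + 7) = n^3 - 39*n + 70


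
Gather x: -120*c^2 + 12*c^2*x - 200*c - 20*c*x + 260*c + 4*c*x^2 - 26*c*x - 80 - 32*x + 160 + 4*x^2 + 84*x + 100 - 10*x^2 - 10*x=-120*c^2 + 60*c + x^2*(4*c - 6) + x*(12*c^2 - 46*c + 42) + 180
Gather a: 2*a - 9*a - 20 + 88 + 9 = 77 - 7*a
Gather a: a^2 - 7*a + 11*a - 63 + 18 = a^2 + 4*a - 45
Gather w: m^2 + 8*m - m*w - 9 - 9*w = m^2 + 8*m + w*(-m - 9) - 9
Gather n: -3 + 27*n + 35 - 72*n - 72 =-45*n - 40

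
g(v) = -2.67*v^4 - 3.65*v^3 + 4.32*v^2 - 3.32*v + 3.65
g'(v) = -10.68*v^3 - 10.95*v^2 + 8.64*v - 3.32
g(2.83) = -225.14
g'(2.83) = -308.63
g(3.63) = -589.66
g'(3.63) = -627.09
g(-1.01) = 12.39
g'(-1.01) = -12.21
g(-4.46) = -628.25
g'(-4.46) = 687.83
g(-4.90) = -986.14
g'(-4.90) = 947.93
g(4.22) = -1054.49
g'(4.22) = -964.48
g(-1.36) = 16.20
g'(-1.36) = -8.46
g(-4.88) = -967.31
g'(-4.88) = 934.92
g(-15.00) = -121824.55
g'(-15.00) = 33448.33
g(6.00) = -4109.47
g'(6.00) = -2652.56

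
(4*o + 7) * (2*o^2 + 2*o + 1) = 8*o^3 + 22*o^2 + 18*o + 7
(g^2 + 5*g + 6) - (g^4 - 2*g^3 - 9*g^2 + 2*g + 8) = -g^4 + 2*g^3 + 10*g^2 + 3*g - 2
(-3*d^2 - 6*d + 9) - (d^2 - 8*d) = -4*d^2 + 2*d + 9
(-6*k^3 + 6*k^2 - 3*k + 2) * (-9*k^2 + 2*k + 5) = 54*k^5 - 66*k^4 + 9*k^3 + 6*k^2 - 11*k + 10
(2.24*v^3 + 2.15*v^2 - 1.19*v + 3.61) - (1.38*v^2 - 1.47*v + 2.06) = 2.24*v^3 + 0.77*v^2 + 0.28*v + 1.55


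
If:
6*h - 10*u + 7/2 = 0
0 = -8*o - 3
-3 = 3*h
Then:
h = -1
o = -3/8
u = -1/4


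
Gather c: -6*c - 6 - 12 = -6*c - 18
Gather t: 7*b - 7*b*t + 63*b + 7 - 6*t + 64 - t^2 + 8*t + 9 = 70*b - t^2 + t*(2 - 7*b) + 80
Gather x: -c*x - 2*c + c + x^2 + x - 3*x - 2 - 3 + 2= -c + x^2 + x*(-c - 2) - 3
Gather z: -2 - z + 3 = 1 - z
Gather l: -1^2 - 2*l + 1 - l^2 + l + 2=-l^2 - l + 2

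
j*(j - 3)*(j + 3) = j^3 - 9*j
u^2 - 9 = (u - 3)*(u + 3)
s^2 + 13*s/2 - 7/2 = (s - 1/2)*(s + 7)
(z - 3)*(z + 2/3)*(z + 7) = z^3 + 14*z^2/3 - 55*z/3 - 14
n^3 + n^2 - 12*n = n*(n - 3)*(n + 4)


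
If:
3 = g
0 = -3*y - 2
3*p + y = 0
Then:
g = 3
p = 2/9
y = -2/3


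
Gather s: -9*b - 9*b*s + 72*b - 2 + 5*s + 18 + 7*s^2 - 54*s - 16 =63*b + 7*s^2 + s*(-9*b - 49)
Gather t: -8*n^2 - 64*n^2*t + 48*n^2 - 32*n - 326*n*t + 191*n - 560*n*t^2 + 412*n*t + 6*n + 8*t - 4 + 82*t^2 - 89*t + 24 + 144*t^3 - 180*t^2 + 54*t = 40*n^2 + 165*n + 144*t^3 + t^2*(-560*n - 98) + t*(-64*n^2 + 86*n - 27) + 20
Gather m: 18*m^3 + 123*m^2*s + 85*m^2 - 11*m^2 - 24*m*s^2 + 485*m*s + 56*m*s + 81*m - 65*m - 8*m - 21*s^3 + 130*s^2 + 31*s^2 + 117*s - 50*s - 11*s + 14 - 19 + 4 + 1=18*m^3 + m^2*(123*s + 74) + m*(-24*s^2 + 541*s + 8) - 21*s^3 + 161*s^2 + 56*s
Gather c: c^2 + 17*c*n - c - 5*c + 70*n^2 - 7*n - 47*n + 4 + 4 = c^2 + c*(17*n - 6) + 70*n^2 - 54*n + 8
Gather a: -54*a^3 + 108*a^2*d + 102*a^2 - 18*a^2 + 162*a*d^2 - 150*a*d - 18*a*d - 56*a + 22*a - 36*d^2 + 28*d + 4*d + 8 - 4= -54*a^3 + a^2*(108*d + 84) + a*(162*d^2 - 168*d - 34) - 36*d^2 + 32*d + 4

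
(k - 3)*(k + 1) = k^2 - 2*k - 3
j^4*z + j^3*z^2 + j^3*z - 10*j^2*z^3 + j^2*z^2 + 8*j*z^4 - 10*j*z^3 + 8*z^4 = (j - 2*z)*(j - z)*(j + 4*z)*(j*z + z)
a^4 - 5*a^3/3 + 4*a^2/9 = a^2*(a - 4/3)*(a - 1/3)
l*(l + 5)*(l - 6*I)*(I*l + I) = I*l^4 + 6*l^3 + 6*I*l^3 + 36*l^2 + 5*I*l^2 + 30*l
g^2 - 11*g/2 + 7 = (g - 7/2)*(g - 2)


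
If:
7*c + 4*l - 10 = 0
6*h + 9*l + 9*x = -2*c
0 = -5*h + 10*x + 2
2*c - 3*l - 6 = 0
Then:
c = 54/29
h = 474/1015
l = -22/29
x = 34/1015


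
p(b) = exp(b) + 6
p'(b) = exp(b)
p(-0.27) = 6.76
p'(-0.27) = 0.76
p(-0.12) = 6.89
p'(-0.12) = 0.89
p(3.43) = 36.88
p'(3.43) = 30.88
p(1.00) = 8.72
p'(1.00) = 2.72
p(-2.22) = 6.11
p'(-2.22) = 0.11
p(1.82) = 12.17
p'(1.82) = 6.17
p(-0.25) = 6.78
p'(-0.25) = 0.78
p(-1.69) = 6.18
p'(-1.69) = 0.18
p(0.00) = 7.00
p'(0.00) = 1.00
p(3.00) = 26.09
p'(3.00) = 20.09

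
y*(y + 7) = y^2 + 7*y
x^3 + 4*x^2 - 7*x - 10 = (x - 2)*(x + 1)*(x + 5)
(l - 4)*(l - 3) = l^2 - 7*l + 12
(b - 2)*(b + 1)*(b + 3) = b^3 + 2*b^2 - 5*b - 6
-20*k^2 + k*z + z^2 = (-4*k + z)*(5*k + z)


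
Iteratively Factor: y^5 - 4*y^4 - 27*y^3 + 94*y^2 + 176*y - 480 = (y - 2)*(y^4 - 2*y^3 - 31*y^2 + 32*y + 240) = (y - 2)*(y + 4)*(y^3 - 6*y^2 - 7*y + 60) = (y - 5)*(y - 2)*(y + 4)*(y^2 - y - 12) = (y - 5)*(y - 4)*(y - 2)*(y + 4)*(y + 3)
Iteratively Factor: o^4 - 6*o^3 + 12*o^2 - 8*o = (o)*(o^3 - 6*o^2 + 12*o - 8) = o*(o - 2)*(o^2 - 4*o + 4) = o*(o - 2)^2*(o - 2)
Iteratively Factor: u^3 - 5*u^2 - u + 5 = (u - 5)*(u^2 - 1) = (u - 5)*(u - 1)*(u + 1)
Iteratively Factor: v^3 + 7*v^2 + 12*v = (v + 4)*(v^2 + 3*v) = v*(v + 4)*(v + 3)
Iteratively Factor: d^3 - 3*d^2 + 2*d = (d - 1)*(d^2 - 2*d) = d*(d - 1)*(d - 2)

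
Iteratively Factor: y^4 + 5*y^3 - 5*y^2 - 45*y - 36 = (y - 3)*(y^3 + 8*y^2 + 19*y + 12) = (y - 3)*(y + 4)*(y^2 + 4*y + 3) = (y - 3)*(y + 1)*(y + 4)*(y + 3)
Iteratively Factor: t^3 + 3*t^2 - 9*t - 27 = (t + 3)*(t^2 - 9) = (t - 3)*(t + 3)*(t + 3)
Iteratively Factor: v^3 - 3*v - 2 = (v + 1)*(v^2 - v - 2) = (v + 1)^2*(v - 2)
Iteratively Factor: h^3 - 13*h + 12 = (h - 1)*(h^2 + h - 12) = (h - 3)*(h - 1)*(h + 4)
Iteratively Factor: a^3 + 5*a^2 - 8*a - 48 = (a - 3)*(a^2 + 8*a + 16) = (a - 3)*(a + 4)*(a + 4)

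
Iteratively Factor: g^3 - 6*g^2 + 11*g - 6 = (g - 2)*(g^2 - 4*g + 3) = (g - 3)*(g - 2)*(g - 1)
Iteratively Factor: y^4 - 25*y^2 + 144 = (y - 4)*(y^3 + 4*y^2 - 9*y - 36) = (y - 4)*(y + 3)*(y^2 + y - 12) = (y - 4)*(y + 3)*(y + 4)*(y - 3)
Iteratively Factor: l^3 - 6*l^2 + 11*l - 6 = (l - 3)*(l^2 - 3*l + 2) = (l - 3)*(l - 2)*(l - 1)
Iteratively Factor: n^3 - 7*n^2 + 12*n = (n - 3)*(n^2 - 4*n) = (n - 4)*(n - 3)*(n)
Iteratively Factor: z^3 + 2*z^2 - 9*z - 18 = (z + 3)*(z^2 - z - 6) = (z + 2)*(z + 3)*(z - 3)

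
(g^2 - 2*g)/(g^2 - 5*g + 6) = g/(g - 3)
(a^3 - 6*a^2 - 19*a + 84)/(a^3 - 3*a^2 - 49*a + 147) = (a + 4)/(a + 7)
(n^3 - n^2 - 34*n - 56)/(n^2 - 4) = (n^2 - 3*n - 28)/(n - 2)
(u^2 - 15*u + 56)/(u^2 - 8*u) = (u - 7)/u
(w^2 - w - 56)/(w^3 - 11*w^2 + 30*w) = (w^2 - w - 56)/(w*(w^2 - 11*w + 30))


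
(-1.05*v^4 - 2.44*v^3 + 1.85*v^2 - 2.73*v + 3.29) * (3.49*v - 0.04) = -3.6645*v^5 - 8.4736*v^4 + 6.5541*v^3 - 9.6017*v^2 + 11.5913*v - 0.1316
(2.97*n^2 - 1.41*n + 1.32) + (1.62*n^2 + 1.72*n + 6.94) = 4.59*n^2 + 0.31*n + 8.26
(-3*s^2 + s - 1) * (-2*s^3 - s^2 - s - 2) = 6*s^5 + s^4 + 4*s^3 + 6*s^2 - s + 2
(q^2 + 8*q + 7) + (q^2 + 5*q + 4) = 2*q^2 + 13*q + 11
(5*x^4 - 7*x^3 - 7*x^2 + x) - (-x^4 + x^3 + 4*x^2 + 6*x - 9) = 6*x^4 - 8*x^3 - 11*x^2 - 5*x + 9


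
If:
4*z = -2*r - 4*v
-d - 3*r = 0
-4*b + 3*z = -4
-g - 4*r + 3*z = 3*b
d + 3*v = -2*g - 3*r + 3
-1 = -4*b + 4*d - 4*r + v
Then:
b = 413/53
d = 378/53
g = 705/53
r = -126/53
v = -417/53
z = 480/53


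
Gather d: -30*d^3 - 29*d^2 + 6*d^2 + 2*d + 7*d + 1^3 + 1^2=-30*d^3 - 23*d^2 + 9*d + 2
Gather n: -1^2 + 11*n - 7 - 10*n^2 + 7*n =-10*n^2 + 18*n - 8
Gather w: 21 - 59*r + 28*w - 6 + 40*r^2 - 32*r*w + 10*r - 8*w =40*r^2 - 49*r + w*(20 - 32*r) + 15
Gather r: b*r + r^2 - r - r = r^2 + r*(b - 2)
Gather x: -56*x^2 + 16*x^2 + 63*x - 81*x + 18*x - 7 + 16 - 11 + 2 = -40*x^2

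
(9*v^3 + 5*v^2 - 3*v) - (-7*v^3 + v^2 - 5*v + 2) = 16*v^3 + 4*v^2 + 2*v - 2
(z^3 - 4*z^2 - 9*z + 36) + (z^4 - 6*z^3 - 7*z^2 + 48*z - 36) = z^4 - 5*z^3 - 11*z^2 + 39*z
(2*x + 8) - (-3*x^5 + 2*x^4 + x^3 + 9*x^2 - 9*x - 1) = 3*x^5 - 2*x^4 - x^3 - 9*x^2 + 11*x + 9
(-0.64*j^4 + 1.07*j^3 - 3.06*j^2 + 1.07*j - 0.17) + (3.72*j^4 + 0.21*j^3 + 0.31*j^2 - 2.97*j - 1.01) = 3.08*j^4 + 1.28*j^3 - 2.75*j^2 - 1.9*j - 1.18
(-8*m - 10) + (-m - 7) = -9*m - 17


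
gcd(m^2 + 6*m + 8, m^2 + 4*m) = m + 4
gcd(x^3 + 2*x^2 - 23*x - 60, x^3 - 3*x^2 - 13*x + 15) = x^2 - 2*x - 15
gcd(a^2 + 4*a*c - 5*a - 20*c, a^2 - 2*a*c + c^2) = 1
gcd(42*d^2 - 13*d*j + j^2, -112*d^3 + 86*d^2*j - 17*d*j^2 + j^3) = 7*d - j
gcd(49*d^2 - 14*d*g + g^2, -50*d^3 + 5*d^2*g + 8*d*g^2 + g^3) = 1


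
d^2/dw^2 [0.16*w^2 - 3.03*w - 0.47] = 0.320000000000000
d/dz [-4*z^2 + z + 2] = 1 - 8*z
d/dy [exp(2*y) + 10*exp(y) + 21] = 2*(exp(y) + 5)*exp(y)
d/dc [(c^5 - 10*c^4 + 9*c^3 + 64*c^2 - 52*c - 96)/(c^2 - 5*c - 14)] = (3*c^4 - 52*c^3 + 285*c^2 - 462*c + 62)/(c^2 - 14*c + 49)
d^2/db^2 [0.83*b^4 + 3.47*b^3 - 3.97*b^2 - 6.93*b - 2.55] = 9.96*b^2 + 20.82*b - 7.94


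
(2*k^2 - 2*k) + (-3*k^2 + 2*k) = -k^2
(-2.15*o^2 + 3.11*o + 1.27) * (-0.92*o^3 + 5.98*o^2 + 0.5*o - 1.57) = 1.978*o^5 - 15.7182*o^4 + 16.3544*o^3 + 12.5251*o^2 - 4.2477*o - 1.9939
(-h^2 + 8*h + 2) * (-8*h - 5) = 8*h^3 - 59*h^2 - 56*h - 10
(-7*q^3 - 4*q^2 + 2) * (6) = -42*q^3 - 24*q^2 + 12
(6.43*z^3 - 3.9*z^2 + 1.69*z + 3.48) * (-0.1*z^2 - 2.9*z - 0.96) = -0.643*z^5 - 18.257*z^4 + 4.9682*z^3 - 1.505*z^2 - 11.7144*z - 3.3408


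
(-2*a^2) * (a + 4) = -2*a^3 - 8*a^2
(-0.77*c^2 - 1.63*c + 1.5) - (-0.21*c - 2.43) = -0.77*c^2 - 1.42*c + 3.93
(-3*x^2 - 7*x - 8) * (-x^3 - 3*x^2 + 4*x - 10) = 3*x^5 + 16*x^4 + 17*x^3 + 26*x^2 + 38*x + 80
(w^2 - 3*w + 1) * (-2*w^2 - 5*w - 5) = -2*w^4 + w^3 + 8*w^2 + 10*w - 5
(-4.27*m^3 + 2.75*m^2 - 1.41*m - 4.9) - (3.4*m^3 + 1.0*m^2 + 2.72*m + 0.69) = -7.67*m^3 + 1.75*m^2 - 4.13*m - 5.59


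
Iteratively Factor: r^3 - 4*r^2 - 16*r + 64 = (r - 4)*(r^2 - 16) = (r - 4)*(r + 4)*(r - 4)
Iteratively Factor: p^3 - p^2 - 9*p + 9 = (p + 3)*(p^2 - 4*p + 3) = (p - 3)*(p + 3)*(p - 1)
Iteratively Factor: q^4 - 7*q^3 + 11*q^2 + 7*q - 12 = (q - 3)*(q^3 - 4*q^2 - q + 4) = (q - 3)*(q - 1)*(q^2 - 3*q - 4) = (q - 4)*(q - 3)*(q - 1)*(q + 1)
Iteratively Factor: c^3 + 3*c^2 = (c + 3)*(c^2) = c*(c + 3)*(c)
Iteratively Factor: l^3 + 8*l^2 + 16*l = (l + 4)*(l^2 + 4*l) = l*(l + 4)*(l + 4)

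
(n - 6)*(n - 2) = n^2 - 8*n + 12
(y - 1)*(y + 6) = y^2 + 5*y - 6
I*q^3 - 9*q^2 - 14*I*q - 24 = (q + 4*I)*(q + 6*I)*(I*q + 1)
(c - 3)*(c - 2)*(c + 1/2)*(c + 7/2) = c^4 - c^3 - 49*c^2/4 + 61*c/4 + 21/2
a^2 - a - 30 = (a - 6)*(a + 5)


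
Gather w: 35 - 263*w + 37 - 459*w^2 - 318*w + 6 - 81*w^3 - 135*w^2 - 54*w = -81*w^3 - 594*w^2 - 635*w + 78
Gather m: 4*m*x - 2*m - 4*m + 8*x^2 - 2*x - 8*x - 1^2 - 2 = m*(4*x - 6) + 8*x^2 - 10*x - 3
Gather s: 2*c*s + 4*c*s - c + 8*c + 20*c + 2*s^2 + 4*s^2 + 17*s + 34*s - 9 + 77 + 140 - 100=27*c + 6*s^2 + s*(6*c + 51) + 108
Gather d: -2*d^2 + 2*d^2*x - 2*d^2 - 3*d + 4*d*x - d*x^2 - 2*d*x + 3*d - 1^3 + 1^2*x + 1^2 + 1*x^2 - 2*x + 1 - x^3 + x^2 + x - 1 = d^2*(2*x - 4) + d*(-x^2 + 2*x) - x^3 + 2*x^2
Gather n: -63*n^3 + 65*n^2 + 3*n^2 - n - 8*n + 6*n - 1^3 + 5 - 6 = -63*n^3 + 68*n^2 - 3*n - 2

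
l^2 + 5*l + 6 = (l + 2)*(l + 3)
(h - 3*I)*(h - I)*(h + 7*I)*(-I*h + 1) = -I*h^4 + 4*h^3 - 22*I*h^2 + 4*h - 21*I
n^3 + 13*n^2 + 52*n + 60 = (n + 2)*(n + 5)*(n + 6)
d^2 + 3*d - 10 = (d - 2)*(d + 5)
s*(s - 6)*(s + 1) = s^3 - 5*s^2 - 6*s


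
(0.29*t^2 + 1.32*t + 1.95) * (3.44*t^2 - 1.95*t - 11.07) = 0.9976*t^4 + 3.9753*t^3 + 0.923700000000001*t^2 - 18.4149*t - 21.5865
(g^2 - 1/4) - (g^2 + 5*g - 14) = 55/4 - 5*g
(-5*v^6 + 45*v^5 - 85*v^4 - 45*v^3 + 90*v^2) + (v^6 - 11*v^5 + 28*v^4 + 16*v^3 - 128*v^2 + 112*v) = -4*v^6 + 34*v^5 - 57*v^4 - 29*v^3 - 38*v^2 + 112*v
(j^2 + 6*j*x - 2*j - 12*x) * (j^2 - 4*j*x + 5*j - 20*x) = j^4 + 2*j^3*x + 3*j^3 - 24*j^2*x^2 + 6*j^2*x - 10*j^2 - 72*j*x^2 - 20*j*x + 240*x^2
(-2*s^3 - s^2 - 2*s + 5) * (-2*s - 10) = 4*s^4 + 22*s^3 + 14*s^2 + 10*s - 50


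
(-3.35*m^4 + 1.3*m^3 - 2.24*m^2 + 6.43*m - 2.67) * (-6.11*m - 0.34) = 20.4685*m^5 - 6.804*m^4 + 13.2444*m^3 - 38.5257*m^2 + 14.1275*m + 0.9078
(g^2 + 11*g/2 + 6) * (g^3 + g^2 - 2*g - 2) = g^5 + 13*g^4/2 + 19*g^3/2 - 7*g^2 - 23*g - 12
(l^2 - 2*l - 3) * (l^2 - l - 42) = l^4 - 3*l^3 - 43*l^2 + 87*l + 126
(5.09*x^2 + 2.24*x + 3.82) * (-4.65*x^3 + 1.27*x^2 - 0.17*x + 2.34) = -23.6685*x^5 - 3.9517*x^4 - 15.7835*x^3 + 16.3812*x^2 + 4.5922*x + 8.9388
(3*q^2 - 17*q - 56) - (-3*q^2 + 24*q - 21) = 6*q^2 - 41*q - 35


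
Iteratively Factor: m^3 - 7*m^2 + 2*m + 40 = (m - 5)*(m^2 - 2*m - 8) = (m - 5)*(m + 2)*(m - 4)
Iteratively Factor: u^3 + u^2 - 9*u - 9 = (u + 3)*(u^2 - 2*u - 3) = (u + 1)*(u + 3)*(u - 3)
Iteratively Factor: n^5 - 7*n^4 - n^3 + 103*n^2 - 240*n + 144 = (n + 4)*(n^4 - 11*n^3 + 43*n^2 - 69*n + 36) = (n - 1)*(n + 4)*(n^3 - 10*n^2 + 33*n - 36) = (n - 4)*(n - 1)*(n + 4)*(n^2 - 6*n + 9) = (n - 4)*(n - 3)*(n - 1)*(n + 4)*(n - 3)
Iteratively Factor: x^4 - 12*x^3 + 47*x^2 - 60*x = (x - 5)*(x^3 - 7*x^2 + 12*x) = (x - 5)*(x - 4)*(x^2 - 3*x) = (x - 5)*(x - 4)*(x - 3)*(x)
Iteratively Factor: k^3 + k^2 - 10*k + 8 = (k + 4)*(k^2 - 3*k + 2) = (k - 1)*(k + 4)*(k - 2)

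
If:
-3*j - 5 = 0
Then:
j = -5/3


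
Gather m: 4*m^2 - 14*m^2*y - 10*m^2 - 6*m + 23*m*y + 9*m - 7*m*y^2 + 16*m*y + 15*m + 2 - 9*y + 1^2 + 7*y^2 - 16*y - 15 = m^2*(-14*y - 6) + m*(-7*y^2 + 39*y + 18) + 7*y^2 - 25*y - 12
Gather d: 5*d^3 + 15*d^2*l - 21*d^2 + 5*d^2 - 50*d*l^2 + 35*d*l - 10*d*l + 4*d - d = 5*d^3 + d^2*(15*l - 16) + d*(-50*l^2 + 25*l + 3)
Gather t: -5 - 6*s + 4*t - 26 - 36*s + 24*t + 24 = -42*s + 28*t - 7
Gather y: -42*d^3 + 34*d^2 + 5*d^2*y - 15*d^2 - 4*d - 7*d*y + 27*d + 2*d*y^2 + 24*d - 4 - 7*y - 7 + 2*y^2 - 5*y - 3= -42*d^3 + 19*d^2 + 47*d + y^2*(2*d + 2) + y*(5*d^2 - 7*d - 12) - 14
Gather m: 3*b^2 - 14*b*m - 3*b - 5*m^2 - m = 3*b^2 - 3*b - 5*m^2 + m*(-14*b - 1)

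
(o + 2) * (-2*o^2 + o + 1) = -2*o^3 - 3*o^2 + 3*o + 2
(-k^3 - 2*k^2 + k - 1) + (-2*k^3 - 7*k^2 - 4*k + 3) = -3*k^3 - 9*k^2 - 3*k + 2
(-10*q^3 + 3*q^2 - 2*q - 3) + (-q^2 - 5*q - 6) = -10*q^3 + 2*q^2 - 7*q - 9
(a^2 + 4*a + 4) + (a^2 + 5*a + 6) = 2*a^2 + 9*a + 10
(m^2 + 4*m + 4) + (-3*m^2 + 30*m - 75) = -2*m^2 + 34*m - 71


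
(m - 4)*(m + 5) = m^2 + m - 20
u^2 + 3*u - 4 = (u - 1)*(u + 4)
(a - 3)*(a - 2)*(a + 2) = a^3 - 3*a^2 - 4*a + 12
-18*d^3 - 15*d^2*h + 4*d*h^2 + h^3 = (-3*d + h)*(d + h)*(6*d + h)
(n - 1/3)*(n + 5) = n^2 + 14*n/3 - 5/3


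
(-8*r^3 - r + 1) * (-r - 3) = 8*r^4 + 24*r^3 + r^2 + 2*r - 3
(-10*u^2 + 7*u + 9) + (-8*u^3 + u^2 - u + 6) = -8*u^3 - 9*u^2 + 6*u + 15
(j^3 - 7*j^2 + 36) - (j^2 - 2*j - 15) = j^3 - 8*j^2 + 2*j + 51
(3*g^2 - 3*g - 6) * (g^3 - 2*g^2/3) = 3*g^5 - 5*g^4 - 4*g^3 + 4*g^2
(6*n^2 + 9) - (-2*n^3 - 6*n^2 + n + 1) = 2*n^3 + 12*n^2 - n + 8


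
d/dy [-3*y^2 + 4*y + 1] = 4 - 6*y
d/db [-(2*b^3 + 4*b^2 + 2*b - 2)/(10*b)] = -2*b/5 - 2/5 - 1/(5*b^2)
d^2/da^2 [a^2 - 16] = 2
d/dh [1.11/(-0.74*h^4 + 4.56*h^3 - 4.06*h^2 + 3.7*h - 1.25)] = (3.2856*h^3 - 15.1848*h^2 + 9.0132*h - 4.107)/(0.74*h^4 - 4.56*h^3 + 4.06*h^2 - 3.7*h + 1.25)^2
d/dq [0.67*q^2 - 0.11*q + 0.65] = 1.34*q - 0.11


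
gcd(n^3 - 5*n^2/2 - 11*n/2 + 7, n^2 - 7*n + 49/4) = n - 7/2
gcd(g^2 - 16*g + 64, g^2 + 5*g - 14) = 1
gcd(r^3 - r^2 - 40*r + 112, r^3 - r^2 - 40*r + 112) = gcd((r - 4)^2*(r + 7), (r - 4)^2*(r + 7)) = r^3 - r^2 - 40*r + 112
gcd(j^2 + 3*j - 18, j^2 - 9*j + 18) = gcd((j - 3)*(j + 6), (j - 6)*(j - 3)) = j - 3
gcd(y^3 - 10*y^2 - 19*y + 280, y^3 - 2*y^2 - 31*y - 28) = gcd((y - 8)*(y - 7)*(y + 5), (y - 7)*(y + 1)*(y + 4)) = y - 7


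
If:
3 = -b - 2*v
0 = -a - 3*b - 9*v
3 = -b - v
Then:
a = 9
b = -3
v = 0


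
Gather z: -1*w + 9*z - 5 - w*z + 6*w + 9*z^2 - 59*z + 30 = 5*w + 9*z^2 + z*(-w - 50) + 25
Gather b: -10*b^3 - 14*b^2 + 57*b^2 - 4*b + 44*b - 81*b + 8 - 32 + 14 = -10*b^3 + 43*b^2 - 41*b - 10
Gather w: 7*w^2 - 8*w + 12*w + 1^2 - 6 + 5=7*w^2 + 4*w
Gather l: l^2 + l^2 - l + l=2*l^2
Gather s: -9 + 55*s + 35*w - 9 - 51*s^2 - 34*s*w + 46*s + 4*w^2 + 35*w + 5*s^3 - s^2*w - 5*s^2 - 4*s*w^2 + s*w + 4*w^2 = 5*s^3 + s^2*(-w - 56) + s*(-4*w^2 - 33*w + 101) + 8*w^2 + 70*w - 18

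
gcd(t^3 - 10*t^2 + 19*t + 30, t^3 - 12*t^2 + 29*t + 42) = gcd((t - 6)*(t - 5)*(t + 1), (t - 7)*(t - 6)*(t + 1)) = t^2 - 5*t - 6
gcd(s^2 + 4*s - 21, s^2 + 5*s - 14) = s + 7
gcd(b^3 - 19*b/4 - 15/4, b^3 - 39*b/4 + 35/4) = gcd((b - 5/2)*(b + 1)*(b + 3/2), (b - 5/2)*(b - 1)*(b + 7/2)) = b - 5/2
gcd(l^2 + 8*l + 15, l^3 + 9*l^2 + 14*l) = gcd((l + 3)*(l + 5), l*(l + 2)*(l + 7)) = 1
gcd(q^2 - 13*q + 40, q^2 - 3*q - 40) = q - 8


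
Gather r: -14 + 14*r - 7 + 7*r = 21*r - 21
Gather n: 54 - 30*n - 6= 48 - 30*n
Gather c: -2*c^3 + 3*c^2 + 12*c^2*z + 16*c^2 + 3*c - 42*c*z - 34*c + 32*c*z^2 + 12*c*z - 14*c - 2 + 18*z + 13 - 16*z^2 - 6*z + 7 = -2*c^3 + c^2*(12*z + 19) + c*(32*z^2 - 30*z - 45) - 16*z^2 + 12*z + 18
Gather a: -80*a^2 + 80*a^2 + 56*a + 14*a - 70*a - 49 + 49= 0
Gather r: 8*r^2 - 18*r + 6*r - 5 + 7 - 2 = 8*r^2 - 12*r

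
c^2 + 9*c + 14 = (c + 2)*(c + 7)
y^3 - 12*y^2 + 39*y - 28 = (y - 7)*(y - 4)*(y - 1)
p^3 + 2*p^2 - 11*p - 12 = (p - 3)*(p + 1)*(p + 4)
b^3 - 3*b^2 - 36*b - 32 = (b - 8)*(b + 1)*(b + 4)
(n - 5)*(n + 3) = n^2 - 2*n - 15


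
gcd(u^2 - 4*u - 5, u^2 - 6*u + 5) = u - 5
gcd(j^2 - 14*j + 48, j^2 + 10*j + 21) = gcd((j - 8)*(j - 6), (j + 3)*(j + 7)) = 1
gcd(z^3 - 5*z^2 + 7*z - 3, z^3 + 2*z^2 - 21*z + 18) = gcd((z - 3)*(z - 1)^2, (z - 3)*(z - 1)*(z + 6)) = z^2 - 4*z + 3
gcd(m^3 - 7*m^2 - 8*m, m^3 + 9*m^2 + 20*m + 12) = m + 1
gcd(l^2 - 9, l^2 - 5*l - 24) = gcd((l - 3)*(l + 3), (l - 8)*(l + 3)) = l + 3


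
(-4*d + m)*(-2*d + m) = 8*d^2 - 6*d*m + m^2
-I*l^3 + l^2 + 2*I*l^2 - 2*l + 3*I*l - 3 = (l - 3)*(l + I)*(-I*l - I)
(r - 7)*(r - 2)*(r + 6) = r^3 - 3*r^2 - 40*r + 84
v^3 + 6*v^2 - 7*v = v*(v - 1)*(v + 7)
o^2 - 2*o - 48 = (o - 8)*(o + 6)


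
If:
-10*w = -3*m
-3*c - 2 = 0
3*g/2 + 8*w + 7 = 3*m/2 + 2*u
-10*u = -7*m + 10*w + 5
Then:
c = -2/3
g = -2*w/9 - 16/3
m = 10*w/3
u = 4*w/3 - 1/2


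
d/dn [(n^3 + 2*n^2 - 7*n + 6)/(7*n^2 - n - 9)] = (7*n^4 - 2*n^3 + 20*n^2 - 120*n + 69)/(49*n^4 - 14*n^3 - 125*n^2 + 18*n + 81)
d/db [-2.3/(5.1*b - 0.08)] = 11.73/(5.1*b - 0.08)^2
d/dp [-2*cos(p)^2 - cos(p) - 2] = (4*cos(p) + 1)*sin(p)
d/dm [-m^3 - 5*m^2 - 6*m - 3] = -3*m^2 - 10*m - 6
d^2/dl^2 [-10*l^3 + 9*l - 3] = -60*l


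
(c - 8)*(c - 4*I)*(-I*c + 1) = -I*c^3 - 3*c^2 + 8*I*c^2 + 24*c - 4*I*c + 32*I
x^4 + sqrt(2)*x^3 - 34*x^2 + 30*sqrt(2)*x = x*(x - 3*sqrt(2))*(x - sqrt(2))*(x + 5*sqrt(2))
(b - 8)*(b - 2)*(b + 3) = b^3 - 7*b^2 - 14*b + 48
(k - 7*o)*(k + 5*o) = k^2 - 2*k*o - 35*o^2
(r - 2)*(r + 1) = r^2 - r - 2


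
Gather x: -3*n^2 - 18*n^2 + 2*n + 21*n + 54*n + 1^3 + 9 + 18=-21*n^2 + 77*n + 28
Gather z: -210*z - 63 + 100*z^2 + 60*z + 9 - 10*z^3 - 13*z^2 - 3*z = -10*z^3 + 87*z^2 - 153*z - 54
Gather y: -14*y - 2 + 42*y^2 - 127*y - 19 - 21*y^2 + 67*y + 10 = 21*y^2 - 74*y - 11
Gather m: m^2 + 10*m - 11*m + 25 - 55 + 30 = m^2 - m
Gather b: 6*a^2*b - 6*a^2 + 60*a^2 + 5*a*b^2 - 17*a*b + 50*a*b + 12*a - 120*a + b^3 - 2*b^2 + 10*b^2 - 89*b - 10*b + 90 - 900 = 54*a^2 - 108*a + b^3 + b^2*(5*a + 8) + b*(6*a^2 + 33*a - 99) - 810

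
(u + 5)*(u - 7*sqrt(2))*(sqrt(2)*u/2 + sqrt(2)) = sqrt(2)*u^3/2 - 7*u^2 + 7*sqrt(2)*u^2/2 - 49*u + 5*sqrt(2)*u - 70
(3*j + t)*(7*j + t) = 21*j^2 + 10*j*t + t^2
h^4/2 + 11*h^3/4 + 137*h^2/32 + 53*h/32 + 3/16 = (h/2 + 1)*(h + 1/4)^2*(h + 3)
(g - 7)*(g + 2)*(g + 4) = g^3 - g^2 - 34*g - 56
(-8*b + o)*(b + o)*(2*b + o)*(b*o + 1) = -16*b^4*o - 22*b^3*o^2 - 16*b^3 - 5*b^2*o^3 - 22*b^2*o + b*o^4 - 5*b*o^2 + o^3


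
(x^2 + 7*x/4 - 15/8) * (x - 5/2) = x^3 - 3*x^2/4 - 25*x/4 + 75/16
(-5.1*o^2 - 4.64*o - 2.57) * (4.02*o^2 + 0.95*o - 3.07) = -20.502*o^4 - 23.4978*o^3 + 0.9176*o^2 + 11.8033*o + 7.8899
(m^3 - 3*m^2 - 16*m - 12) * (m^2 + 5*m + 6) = m^5 + 2*m^4 - 25*m^3 - 110*m^2 - 156*m - 72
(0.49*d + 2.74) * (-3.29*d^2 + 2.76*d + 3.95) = -1.6121*d^3 - 7.6622*d^2 + 9.4979*d + 10.823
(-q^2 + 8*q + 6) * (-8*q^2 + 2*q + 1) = 8*q^4 - 66*q^3 - 33*q^2 + 20*q + 6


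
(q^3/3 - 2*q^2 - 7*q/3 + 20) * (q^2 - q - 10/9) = q^5/3 - 7*q^4/3 - 19*q^3/27 + 221*q^2/9 - 470*q/27 - 200/9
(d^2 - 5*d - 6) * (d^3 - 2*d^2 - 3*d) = d^5 - 7*d^4 + d^3 + 27*d^2 + 18*d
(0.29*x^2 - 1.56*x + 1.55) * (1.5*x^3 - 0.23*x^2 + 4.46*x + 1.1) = 0.435*x^5 - 2.4067*x^4 + 3.9772*x^3 - 6.9951*x^2 + 5.197*x + 1.705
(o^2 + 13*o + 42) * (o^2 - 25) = o^4 + 13*o^3 + 17*o^2 - 325*o - 1050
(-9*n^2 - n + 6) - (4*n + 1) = -9*n^2 - 5*n + 5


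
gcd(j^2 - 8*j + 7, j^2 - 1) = j - 1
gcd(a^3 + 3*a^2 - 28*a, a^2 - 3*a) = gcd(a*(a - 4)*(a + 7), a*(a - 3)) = a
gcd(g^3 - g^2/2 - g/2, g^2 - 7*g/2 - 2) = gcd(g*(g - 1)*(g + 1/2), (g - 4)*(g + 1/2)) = g + 1/2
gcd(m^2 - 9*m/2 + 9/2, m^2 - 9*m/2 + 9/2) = m^2 - 9*m/2 + 9/2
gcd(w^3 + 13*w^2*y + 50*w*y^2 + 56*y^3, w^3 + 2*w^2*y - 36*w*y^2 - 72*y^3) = w + 2*y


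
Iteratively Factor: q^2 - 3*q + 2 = (q - 1)*(q - 2)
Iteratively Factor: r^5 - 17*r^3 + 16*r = (r + 1)*(r^4 - r^3 - 16*r^2 + 16*r) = (r - 4)*(r + 1)*(r^3 + 3*r^2 - 4*r) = r*(r - 4)*(r + 1)*(r^2 + 3*r - 4) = r*(r - 4)*(r - 1)*(r + 1)*(r + 4)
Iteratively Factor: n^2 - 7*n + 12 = (n - 3)*(n - 4)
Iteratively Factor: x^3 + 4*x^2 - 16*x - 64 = (x - 4)*(x^2 + 8*x + 16) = (x - 4)*(x + 4)*(x + 4)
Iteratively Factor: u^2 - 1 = (u - 1)*(u + 1)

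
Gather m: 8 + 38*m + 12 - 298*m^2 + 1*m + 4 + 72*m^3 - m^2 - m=72*m^3 - 299*m^2 + 38*m + 24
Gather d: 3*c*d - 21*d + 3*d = d*(3*c - 18)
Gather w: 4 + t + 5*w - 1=t + 5*w + 3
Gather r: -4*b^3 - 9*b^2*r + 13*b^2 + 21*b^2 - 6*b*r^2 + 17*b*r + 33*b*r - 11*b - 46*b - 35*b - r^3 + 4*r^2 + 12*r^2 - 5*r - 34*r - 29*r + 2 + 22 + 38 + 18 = -4*b^3 + 34*b^2 - 92*b - r^3 + r^2*(16 - 6*b) + r*(-9*b^2 + 50*b - 68) + 80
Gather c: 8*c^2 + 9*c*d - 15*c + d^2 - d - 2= 8*c^2 + c*(9*d - 15) + d^2 - d - 2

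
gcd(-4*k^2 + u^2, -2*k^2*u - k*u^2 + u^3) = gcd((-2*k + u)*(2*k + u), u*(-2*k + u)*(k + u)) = -2*k + u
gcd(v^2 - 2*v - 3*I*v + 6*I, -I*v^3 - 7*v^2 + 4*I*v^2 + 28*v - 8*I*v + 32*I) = 1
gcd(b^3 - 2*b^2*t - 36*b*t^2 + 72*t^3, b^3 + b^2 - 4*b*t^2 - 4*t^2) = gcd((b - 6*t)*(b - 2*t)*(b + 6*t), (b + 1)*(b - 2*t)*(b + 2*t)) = -b + 2*t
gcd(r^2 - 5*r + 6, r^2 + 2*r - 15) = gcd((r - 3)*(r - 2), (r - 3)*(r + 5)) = r - 3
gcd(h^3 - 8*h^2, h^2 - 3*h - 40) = h - 8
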